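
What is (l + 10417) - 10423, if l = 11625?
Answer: 11619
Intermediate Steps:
(l + 10417) - 10423 = (11625 + 10417) - 10423 = 22042 - 10423 = 11619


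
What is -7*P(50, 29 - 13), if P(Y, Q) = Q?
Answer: -112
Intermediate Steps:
-7*P(50, 29 - 13) = -7*(29 - 13) = -7*16 = -112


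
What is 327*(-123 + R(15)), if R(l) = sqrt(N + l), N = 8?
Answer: -40221 + 327*sqrt(23) ≈ -38653.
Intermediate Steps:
R(l) = sqrt(8 + l)
327*(-123 + R(15)) = 327*(-123 + sqrt(8 + 15)) = 327*(-123 + sqrt(23)) = -40221 + 327*sqrt(23)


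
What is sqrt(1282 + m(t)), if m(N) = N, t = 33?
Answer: sqrt(1315) ≈ 36.263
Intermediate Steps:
sqrt(1282 + m(t)) = sqrt(1282 + 33) = sqrt(1315)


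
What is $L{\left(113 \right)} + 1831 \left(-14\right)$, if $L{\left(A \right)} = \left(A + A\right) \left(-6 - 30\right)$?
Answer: $-33770$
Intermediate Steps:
$L{\left(A \right)} = - 72 A$ ($L{\left(A \right)} = 2 A \left(-36\right) = - 72 A$)
$L{\left(113 \right)} + 1831 \left(-14\right) = \left(-72\right) 113 + 1831 \left(-14\right) = -8136 - 25634 = -33770$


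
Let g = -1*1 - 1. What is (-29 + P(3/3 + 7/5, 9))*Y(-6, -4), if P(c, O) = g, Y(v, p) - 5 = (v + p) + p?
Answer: 279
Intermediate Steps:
Y(v, p) = 5 + v + 2*p (Y(v, p) = 5 + ((v + p) + p) = 5 + ((p + v) + p) = 5 + (v + 2*p) = 5 + v + 2*p)
g = -2 (g = -1 - 1 = -2)
P(c, O) = -2
(-29 + P(3/3 + 7/5, 9))*Y(-6, -4) = (-29 - 2)*(5 - 6 + 2*(-4)) = -31*(5 - 6 - 8) = -31*(-9) = 279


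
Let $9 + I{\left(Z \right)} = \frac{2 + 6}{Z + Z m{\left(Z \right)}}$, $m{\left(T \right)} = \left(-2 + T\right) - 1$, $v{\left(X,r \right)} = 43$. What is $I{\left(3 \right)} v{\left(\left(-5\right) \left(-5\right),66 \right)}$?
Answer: $- \frac{817}{3} \approx -272.33$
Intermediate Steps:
$m{\left(T \right)} = -3 + T$
$I{\left(Z \right)} = -9 + \frac{8}{Z + Z \left(-3 + Z\right)}$ ($I{\left(Z \right)} = -9 + \frac{2 + 6}{Z + Z \left(-3 + Z\right)} = -9 + \frac{8}{Z + Z \left(-3 + Z\right)}$)
$I{\left(3 \right)} v{\left(\left(-5\right) \left(-5\right),66 \right)} = \frac{8 - 9 \cdot 3^{2} + 18 \cdot 3}{3 \left(-2 + 3\right)} 43 = \frac{8 - 81 + 54}{3 \cdot 1} \cdot 43 = \frac{1}{3} \cdot 1 \left(8 - 81 + 54\right) 43 = \frac{1}{3} \cdot 1 \left(-19\right) 43 = \left(- \frac{19}{3}\right) 43 = - \frac{817}{3}$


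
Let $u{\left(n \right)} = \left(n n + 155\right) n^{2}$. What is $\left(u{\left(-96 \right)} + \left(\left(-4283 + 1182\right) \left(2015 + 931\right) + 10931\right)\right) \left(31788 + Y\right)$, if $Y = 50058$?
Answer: $6321663989766$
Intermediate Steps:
$u{\left(n \right)} = n^{2} \left(155 + n^{2}\right)$ ($u{\left(n \right)} = \left(n^{2} + 155\right) n^{2} = \left(155 + n^{2}\right) n^{2} = n^{2} \left(155 + n^{2}\right)$)
$\left(u{\left(-96 \right)} + \left(\left(-4283 + 1182\right) \left(2015 + 931\right) + 10931\right)\right) \left(31788 + Y\right) = \left(\left(-96\right)^{2} \left(155 + \left(-96\right)^{2}\right) + \left(\left(-4283 + 1182\right) \left(2015 + 931\right) + 10931\right)\right) \left(31788 + 50058\right) = \left(9216 \left(155 + 9216\right) + \left(\left(-3101\right) 2946 + 10931\right)\right) 81846 = \left(9216 \cdot 9371 + \left(-9135546 + 10931\right)\right) 81846 = \left(86363136 - 9124615\right) 81846 = 77238521 \cdot 81846 = 6321663989766$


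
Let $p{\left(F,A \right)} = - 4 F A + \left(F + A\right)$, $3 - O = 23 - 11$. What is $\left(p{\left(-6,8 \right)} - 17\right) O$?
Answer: $-1593$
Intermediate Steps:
$O = -9$ ($O = 3 - \left(23 - 11\right) = 3 - 12 = -9$)
$p{\left(F,A \right)} = A + F - 4 A F$ ($p{\left(F,A \right)} = - 4 A F + \left(A + F\right) = A + F - 4 A F$)
$\left(p{\left(-6,8 \right)} - 17\right) O = \left(\left(8 - 6 - 32 \left(-6\right)\right) - 17\right) \left(-9\right) = \left(\left(8 - 6 + 192\right) - 17\right) \left(-9\right) = \left(194 - 17\right) \left(-9\right) = 177 \left(-9\right) = -1593$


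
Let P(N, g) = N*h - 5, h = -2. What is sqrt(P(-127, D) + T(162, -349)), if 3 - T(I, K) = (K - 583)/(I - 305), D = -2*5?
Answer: 4*sqrt(313742)/143 ≈ 15.668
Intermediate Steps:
D = -10
P(N, g) = -5 - 2*N (P(N, g) = N*(-2) - 5 = -2*N - 5 = -5 - 2*N)
T(I, K) = 3 - (-583 + K)/(-305 + I) (T(I, K) = 3 - (K - 583)/(I - 305) = 3 - (-583 + K)/(-305 + I))
sqrt(P(-127, D) + T(162, -349)) = sqrt((-5 - 2*(-127)) + (-332 - 1*(-349) + 3*162)/(-305 + 162)) = sqrt((-5 + 254) + (-332 + 349 + 486)/(-143)) = sqrt(249 - 1/143*503) = sqrt(249 - 503/143) = sqrt(35104/143) = 4*sqrt(313742)/143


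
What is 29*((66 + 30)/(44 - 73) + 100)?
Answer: 2804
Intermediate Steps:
29*((66 + 30)/(44 - 73) + 100) = 29*(96/(-29) + 100) = 29*(96*(-1/29) + 100) = 29*(-96/29 + 100) = 29*(2804/29) = 2804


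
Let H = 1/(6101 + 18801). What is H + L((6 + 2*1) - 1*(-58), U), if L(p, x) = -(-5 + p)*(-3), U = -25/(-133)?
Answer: 4557067/24902 ≈ 183.00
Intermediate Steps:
H = 1/24902 ≈ 4.0157e-5
U = 25/133 (U = -25*(-1/133) = 25/133 ≈ 0.18797)
L(p, x) = -15 + 3*p (L(p, x) = -(15 - 3*p) = -15 + 3*p)
H + L((6 + 2*1) - 1*(-58), U) = 1/24902 + (-15 + 3*((6 + 2*1) - 1*(-58))) = 1/24902 + (-15 + 3*((6 + 2) + 58)) = 1/24902 + (-15 + 3*(8 + 58)) = 1/24902 + (-15 + 3*66) = 1/24902 + (-15 + 198) = 1/24902 + 183 = 4557067/24902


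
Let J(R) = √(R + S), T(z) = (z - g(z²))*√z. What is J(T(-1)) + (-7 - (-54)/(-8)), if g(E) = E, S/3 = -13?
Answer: -55/4 + √(-39 - 2*I) ≈ -13.59 - 6.247*I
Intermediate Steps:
S = -39 (S = 3*(-13) = -39)
T(z) = √z*(z - z²) (T(z) = (z - z²)*√z = √z*(z - z²))
J(R) = √(-39 + R) (J(R) = √(R - 39) = √(-39 + R))
J(T(-1)) + (-7 - (-54)/(-8)) = √(-39 + (-1)^(3/2)*(1 - 1*(-1))) + (-7 - (-54)/(-8)) = √(-39 + (-I)*(1 + 1)) + (-7 - (-54)*(-1)/8) = √(-39 - I*2) + (-7 - 2*27/8) = √(-39 - 2*I) + (-7 - 27/4) = √(-39 - 2*I) - 55/4 = -55/4 + √(-39 - 2*I)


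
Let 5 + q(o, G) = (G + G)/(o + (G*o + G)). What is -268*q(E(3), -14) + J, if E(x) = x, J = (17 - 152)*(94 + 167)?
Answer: -1803939/53 ≈ -34037.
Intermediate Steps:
J = -35235 (J = -135*261 = -35235)
q(o, G) = -5 + 2*G/(G + o + G*o) (q(o, G) = -5 + (G + G)/(o + (G*o + G)) = -5 + (2*G)/(o + (G + G*o)) = -5 + (2*G)/(G + o + G*o) = -5 + 2*G/(G + o + G*o))
-268*q(E(3), -14) + J = -268*(-5*3 - 3*(-14) - 5*(-14)*3)/(-14 + 3 - 14*3) - 35235 = -268*(-15 + 42 + 210)/(-14 + 3 - 42) - 35235 = -268*237/(-53) - 35235 = -(-268)*237/53 - 35235 = -268*(-237/53) - 35235 = 63516/53 - 35235 = -1803939/53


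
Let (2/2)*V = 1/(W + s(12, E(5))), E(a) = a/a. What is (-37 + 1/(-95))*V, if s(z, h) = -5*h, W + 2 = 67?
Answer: -293/475 ≈ -0.61684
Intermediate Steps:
W = 65 (W = -2 + 67 = 65)
E(a) = 1
V = 1/60 (V = 1/(65 - 5*1) = 1/(65 - 5) = 1/60 ≈ 0.016667)
(-37 + 1/(-95))*V = (-37 + 1/(-95))*(1/60) = (-37 - 1/95)*(1/60) = -3516/95*1/60 = -293/475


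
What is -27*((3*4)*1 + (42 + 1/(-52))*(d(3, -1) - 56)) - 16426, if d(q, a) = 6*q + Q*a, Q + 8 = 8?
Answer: 684379/26 ≈ 26322.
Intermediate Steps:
Q = 0 (Q = -8 + 8 = 0)
d(q, a) = 6*q (d(q, a) = 6*q + 0*a = 6*q + 0 = 6*q)
-27*((3*4)*1 + (42 + 1/(-52))*(d(3, -1) - 56)) - 16426 = -27*((3*4)*1 + (42 + 1/(-52))*(6*3 - 56)) - 16426 = -27*(12*1 + (42 - 1/52)*(18 - 56)) - 16426 = -27*(12 + (2183/52)*(-38)) - 16426 = -27*(12 - 41477/26) - 16426 = -27*(-41165/26) - 16426 = 1111455/26 - 16426 = 684379/26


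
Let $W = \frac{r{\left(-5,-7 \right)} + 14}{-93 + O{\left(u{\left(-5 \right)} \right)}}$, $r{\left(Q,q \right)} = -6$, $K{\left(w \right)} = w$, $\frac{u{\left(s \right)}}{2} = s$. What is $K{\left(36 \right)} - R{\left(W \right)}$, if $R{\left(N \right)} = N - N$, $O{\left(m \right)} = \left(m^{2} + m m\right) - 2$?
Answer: $36$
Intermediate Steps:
$u{\left(s \right)} = 2 s$
$O{\left(m \right)} = -2 + 2 m^{2}$ ($O{\left(m \right)} = \left(m^{2} + m^{2}\right) - 2 = 2 m^{2} - 2 = -2 + 2 m^{2}$)
$W = \frac{8}{105}$ ($W = \frac{-6 + 14}{-93 - \left(2 - 2 \left(2 \left(-5\right)\right)^{2}\right)} = \frac{8}{-93 - \left(2 - 2 \left(-10\right)^{2}\right)} = \frac{8}{-93 + \left(-2 + 2 \cdot 100\right)} = \frac{8}{-93 + \left(-2 + 200\right)} = \frac{8}{-93 + 198} = \frac{8}{105} \approx 0.07619$)
$R{\left(N \right)} = 0$
$K{\left(36 \right)} - R{\left(W \right)} = 36 - 0 = 36 + 0 = 36$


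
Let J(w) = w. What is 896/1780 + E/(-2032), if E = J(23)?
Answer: 444933/904240 ≈ 0.49205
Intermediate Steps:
E = 23
896/1780 + E/(-2032) = 896/1780 + 23/(-2032) = 896*(1/1780) + 23*(-1/2032) = 224/445 - 23/2032 = 444933/904240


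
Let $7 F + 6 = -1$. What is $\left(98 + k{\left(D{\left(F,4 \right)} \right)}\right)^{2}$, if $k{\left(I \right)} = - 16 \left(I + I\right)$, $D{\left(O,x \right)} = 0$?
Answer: $9604$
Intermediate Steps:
$F = -1$ ($F = - \frac{6}{7} + \frac{1}{7} \left(-1\right) = - \frac{6}{7} - \frac{1}{7} = -1$)
$k{\left(I \right)} = - 32 I$ ($k{\left(I \right)} = - 16 \cdot 2 I = - 32 I$)
$\left(98 + k{\left(D{\left(F,4 \right)} \right)}\right)^{2} = \left(98 - 0\right)^{2} = \left(98 + 0\right)^{2} = 98^{2} = 9604$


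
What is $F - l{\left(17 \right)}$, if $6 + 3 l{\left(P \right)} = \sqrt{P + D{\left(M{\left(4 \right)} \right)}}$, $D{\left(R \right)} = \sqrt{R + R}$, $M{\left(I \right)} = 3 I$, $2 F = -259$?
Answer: $- \frac{255}{2} - \frac{\sqrt{17 + 2 \sqrt{6}}}{3} \approx -129.06$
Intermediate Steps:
$F = - \frac{259}{2}$ ($F = \frac{1}{2} \left(-259\right) = - \frac{259}{2} \approx -129.5$)
$D{\left(R \right)} = \sqrt{2} \sqrt{R}$ ($D{\left(R \right)} = \sqrt{2 R} = \sqrt{2} \sqrt{R}$)
$l{\left(P \right)} = -2 + \frac{\sqrt{P + 2 \sqrt{6}}}{3}$ ($l{\left(P \right)} = -2 + \frac{\sqrt{P + \sqrt{2} \sqrt{3 \cdot 4}}}{3} = -2 + \frac{\sqrt{P + \sqrt{2} \sqrt{12}}}{3} = -2 + \frac{\sqrt{P + \sqrt{2} \cdot 2 \sqrt{3}}}{3} = -2 + \frac{\sqrt{P + 2 \sqrt{6}}}{3}$)
$F - l{\left(17 \right)} = - \frac{259}{2} - \left(-2 + \frac{\sqrt{17 + 2 \sqrt{6}}}{3}\right) = - \frac{259}{2} + \left(2 - \frac{\sqrt{17 + 2 \sqrt{6}}}{3}\right) = - \frac{255}{2} - \frac{\sqrt{17 + 2 \sqrt{6}}}{3}$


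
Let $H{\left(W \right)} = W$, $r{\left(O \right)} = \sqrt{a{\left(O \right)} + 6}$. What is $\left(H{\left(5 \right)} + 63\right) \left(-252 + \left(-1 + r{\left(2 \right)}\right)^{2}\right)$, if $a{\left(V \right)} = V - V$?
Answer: $-16660 - 136 \sqrt{6} \approx -16993.0$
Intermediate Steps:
$a{\left(V \right)} = 0$
$r{\left(O \right)} = \sqrt{6}$ ($r{\left(O \right)} = \sqrt{0 + 6} = \sqrt{6}$)
$\left(H{\left(5 \right)} + 63\right) \left(-252 + \left(-1 + r{\left(2 \right)}\right)^{2}\right) = \left(5 + 63\right) \left(-252 + \left(-1 + \sqrt{6}\right)^{2}\right) = 68 \left(-252 + \left(-1 + \sqrt{6}\right)^{2}\right) = -17136 + 68 \left(-1 + \sqrt{6}\right)^{2}$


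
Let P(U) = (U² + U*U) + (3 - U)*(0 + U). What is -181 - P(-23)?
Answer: -641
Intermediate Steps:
P(U) = 2*U² + U*(3 - U) (P(U) = (U² + U²) + (3 - U)*U = 2*U² + U*(3 - U))
-181 - P(-23) = -181 - (-23)*(3 - 23) = -181 - (-23)*(-20) = -181 - 1*460 = -181 - 460 = -641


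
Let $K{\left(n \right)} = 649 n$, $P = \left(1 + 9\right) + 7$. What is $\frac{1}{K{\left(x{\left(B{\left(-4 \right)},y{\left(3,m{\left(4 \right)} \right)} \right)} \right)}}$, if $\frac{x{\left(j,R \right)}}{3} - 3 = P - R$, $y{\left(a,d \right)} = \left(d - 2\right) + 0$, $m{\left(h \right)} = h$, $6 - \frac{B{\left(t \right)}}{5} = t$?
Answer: $\frac{1}{35046} \approx 2.8534 \cdot 10^{-5}$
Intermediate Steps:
$P = 17$ ($P = 10 + 7 = 17$)
$B{\left(t \right)} = 30 - 5 t$
$y{\left(a,d \right)} = -2 + d$ ($y{\left(a,d \right)} = \left(-2 + d\right) + 0 = -2 + d$)
$x{\left(j,R \right)} = 60 - 3 R$ ($x{\left(j,R \right)} = 9 + 3 \left(17 - R\right) = 9 - \left(-51 + 3 R\right) = 60 - 3 R$)
$\frac{1}{K{\left(x{\left(B{\left(-4 \right)},y{\left(3,m{\left(4 \right)} \right)} \right)} \right)}} = \frac{1}{649 \left(60 - 3 \left(-2 + 4\right)\right)} = \frac{1}{649 \left(60 - 6\right)} = \frac{1}{649 \cdot 54} = \frac{1}{35046}$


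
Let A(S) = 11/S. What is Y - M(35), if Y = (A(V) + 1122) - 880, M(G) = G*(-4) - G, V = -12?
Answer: 4993/12 ≈ 416.08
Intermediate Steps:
M(G) = -5*G (M(G) = -4*G - G = -5*G)
Y = 2893/12 (Y = (11/(-12) + 1122) - 880 = (11*(-1/12) + 1122) - 880 = (-11/12 + 1122) - 880 = 13453/12 - 880 = 2893/12 ≈ 241.08)
Y - M(35) = 2893/12 - (-5)*35 = 2893/12 - 1*(-175) = 2893/12 + 175 = 4993/12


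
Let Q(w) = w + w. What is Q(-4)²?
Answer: 64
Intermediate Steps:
Q(w) = 2*w
Q(-4)² = (2*(-4))² = (-8)² = 64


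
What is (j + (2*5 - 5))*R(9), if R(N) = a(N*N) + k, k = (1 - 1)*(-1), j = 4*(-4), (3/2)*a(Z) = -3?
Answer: 22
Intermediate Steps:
a(Z) = -2 (a(Z) = (⅔)*(-3) = -2)
j = -16
k = 0 (k = 0*(-1) = 0)
R(N) = -2 (R(N) = -2 + 0 = -2)
(j + (2*5 - 5))*R(9) = (-16 + (2*5 - 5))*(-2) = (-16 + (10 - 5))*(-2) = (-16 + 5)*(-2) = -11*(-2) = 22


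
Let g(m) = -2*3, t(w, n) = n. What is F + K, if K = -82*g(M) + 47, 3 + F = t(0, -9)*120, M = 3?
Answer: -544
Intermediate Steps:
g(m) = -6
F = -1083 (F = -3 - 9*120 = -3 - 1080 = -1083)
K = 539 (K = -82*(-6) + 47 = 492 + 47 = 539)
F + K = -1083 + 539 = -544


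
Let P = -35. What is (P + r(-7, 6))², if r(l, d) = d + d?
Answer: 529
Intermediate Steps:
r(l, d) = 2*d
(P + r(-7, 6))² = (-35 + 2*6)² = (-35 + 12)² = (-23)² = 529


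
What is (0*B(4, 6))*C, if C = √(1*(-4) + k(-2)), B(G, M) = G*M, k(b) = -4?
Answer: 0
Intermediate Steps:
C = 2*I*√2 (C = √(1*(-4) - 4) = √(-4 - 4) = √(-8) = 2*I*√2 ≈ 2.8284*I)
(0*B(4, 6))*C = (0*(4*6))*(2*I*√2) = (0*24)*(2*I*√2) = 0*(2*I*√2) = 0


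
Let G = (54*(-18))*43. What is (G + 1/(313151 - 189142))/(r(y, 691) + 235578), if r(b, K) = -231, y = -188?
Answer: -5183080163/29185146123 ≈ -0.17759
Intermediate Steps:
G = -41796 (G = -972*43 = -41796)
(G + 1/(313151 - 189142))/(r(y, 691) + 235578) = (-41796 + 1/(313151 - 189142))/(-231 + 235578) = (-41796 + 1/124009)/235347 = (-41796 + 1/124009)*(1/235347) = -5183080163/124009*1/235347 = -5183080163/29185146123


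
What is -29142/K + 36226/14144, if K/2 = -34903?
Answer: 735244151/246834016 ≈ 2.9787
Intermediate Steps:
K = -69806 (K = 2*(-34903) = -69806)
-29142/K + 36226/14144 = -29142/(-69806) + 36226/14144 = -29142*(-1/69806) + 36226*(1/14144) = 14571/34903 + 18113/7072 = 735244151/246834016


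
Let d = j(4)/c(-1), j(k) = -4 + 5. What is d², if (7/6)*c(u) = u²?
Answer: 49/36 ≈ 1.3611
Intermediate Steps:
j(k) = 1
c(u) = 6*u²/7
d = 7/6 (d = 1/((6/7)*(-1)²) = 1/((6/7)*1) = 1/(6/7) = 1*(7/6) = 7/6 ≈ 1.1667)
d² = (7/6)² = 49/36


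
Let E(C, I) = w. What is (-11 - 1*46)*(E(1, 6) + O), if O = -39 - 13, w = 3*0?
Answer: 2964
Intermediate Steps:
w = 0
E(C, I) = 0
O = -52
(-11 - 1*46)*(E(1, 6) + O) = (-11 - 1*46)*(0 - 52) = (-11 - 46)*(-52) = -57*(-52) = 2964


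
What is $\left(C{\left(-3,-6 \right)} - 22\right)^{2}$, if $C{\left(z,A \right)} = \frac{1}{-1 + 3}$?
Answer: $\frac{1849}{4} \approx 462.25$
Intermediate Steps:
$C{\left(z,A \right)} = \frac{1}{2}$
$\left(C{\left(-3,-6 \right)} - 22\right)^{2} = \left(\frac{1}{2} - 22\right)^{2} = \left(- \frac{43}{2}\right)^{2} = \frac{1849}{4}$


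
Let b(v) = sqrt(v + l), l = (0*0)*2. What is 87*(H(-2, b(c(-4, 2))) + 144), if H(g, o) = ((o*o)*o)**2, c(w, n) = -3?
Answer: 10179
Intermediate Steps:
l = 0 (l = 0*2 = 0)
b(v) = sqrt(v) (b(v) = sqrt(v + 0) = sqrt(v))
H(g, o) = o**6 (H(g, o) = (o**2*o)**2 = (o**3)**2 = o**6)
87*(H(-2, b(c(-4, 2))) + 144) = 87*((sqrt(-3))**6 + 144) = 87*((I*sqrt(3))**6 + 144) = 87*(-27 + 144) = 87*117 = 10179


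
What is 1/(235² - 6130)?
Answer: 1/49095 ≈ 2.0369e-5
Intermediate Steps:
1/(235² - 6130) = 1/(55225 - 6130) = 1/49095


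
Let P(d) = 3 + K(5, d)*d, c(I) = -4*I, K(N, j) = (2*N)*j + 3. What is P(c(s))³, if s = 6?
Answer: 184317154371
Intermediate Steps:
K(N, j) = 3 + 2*N*j (K(N, j) = 2*N*j + 3 = 3 + 2*N*j)
P(d) = 3 + d*(3 + 10*d) (P(d) = 3 + (3 + 2*5*d)*d = 3 + (3 + 10*d)*d = 3 + d*(3 + 10*d))
P(c(s))³ = (3 + (-4*6)*(3 + 10*(-4*6)))³ = (3 - 24*(3 + 10*(-24)))³ = (3 - 24*(3 - 240))³ = (3 - 24*(-237))³ = (3 + 5688)³ = 5691³ = 184317154371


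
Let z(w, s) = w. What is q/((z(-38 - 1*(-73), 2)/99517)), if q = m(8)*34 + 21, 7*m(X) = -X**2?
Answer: -201919993/245 ≈ -8.2416e+5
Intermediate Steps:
m(X) = -X**2/7 (m(X) = (-X**2)/7 = -X**2/7)
q = -2029/7 (q = -1/7*8**2*34 + 21 = -1/7*64*34 + 21 = -64/7*34 + 21 = -2176/7 + 21 = -2029/7 ≈ -289.86)
q/((z(-38 - 1*(-73), 2)/99517)) = -2029*99517/(-38 - 1*(-73))/7 = -2029*99517/(-38 + 73)/7 = -2029/(7*(35*(1/99517))) = -2029/(7*35/99517) = -2029/7*99517/35 = -201919993/245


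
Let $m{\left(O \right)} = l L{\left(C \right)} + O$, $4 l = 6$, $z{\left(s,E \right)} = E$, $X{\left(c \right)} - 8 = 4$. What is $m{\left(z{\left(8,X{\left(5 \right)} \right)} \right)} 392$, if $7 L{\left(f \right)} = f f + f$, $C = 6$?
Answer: $8232$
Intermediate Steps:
$X{\left(c \right)} = 12$ ($X{\left(c \right)} = 8 + 4 = 12$)
$l = \frac{3}{2}$ ($l = \frac{1}{4} \cdot 6 = \frac{3}{2} \approx 1.5$)
$L{\left(f \right)} = \frac{f}{7} + \frac{f^{2}}{7}$ ($L{\left(f \right)} = \frac{f f + f}{7} = \frac{f^{2} + f}{7} = \frac{f + f^{2}}{7} = \frac{f}{7} + \frac{f^{2}}{7}$)
$m{\left(O \right)} = 9 + O$ ($m{\left(O \right)} = \frac{3 \cdot \frac{1}{7} \cdot 6 \left(1 + 6\right)}{2} + O = \frac{3 \cdot \frac{1}{7} \cdot 6 \cdot 7}{2} + O = \frac{3}{2} \cdot 6 + O = 9 + O$)
$m{\left(z{\left(8,X{\left(5 \right)} \right)} \right)} 392 = \left(9 + 12\right) 392 = 21 \cdot 392 = 8232$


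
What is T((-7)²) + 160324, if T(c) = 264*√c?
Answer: 162172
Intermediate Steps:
T((-7)²) + 160324 = 264*√((-7)²) + 160324 = 264*√49 + 160324 = 264*7 + 160324 = 1848 + 160324 = 162172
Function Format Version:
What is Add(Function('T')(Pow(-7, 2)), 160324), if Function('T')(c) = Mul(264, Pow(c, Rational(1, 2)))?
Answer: 162172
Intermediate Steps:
Add(Function('T')(Pow(-7, 2)), 160324) = Add(Mul(264, Pow(Pow(-7, 2), Rational(1, 2))), 160324) = Add(Mul(264, Pow(49, Rational(1, 2))), 160324) = Add(Mul(264, 7), 160324) = Add(1848, 160324) = 162172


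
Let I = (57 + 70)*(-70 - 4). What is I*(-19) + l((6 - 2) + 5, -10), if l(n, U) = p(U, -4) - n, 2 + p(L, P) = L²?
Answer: 178651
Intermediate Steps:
p(L, P) = -2 + L²
l(n, U) = -2 + U² - n (l(n, U) = (-2 + U²) - n = -2 + U² - n)
I = -9398 (I = 127*(-74) = -9398)
I*(-19) + l((6 - 2) + 5, -10) = -9398*(-19) + (-2 + (-10)² - ((6 - 2) + 5)) = 178562 + (-2 + 100 - (4 + 5)) = 178562 + (-2 + 100 - 1*9) = 178562 + (-2 + 100 - 9) = 178562 + 89 = 178651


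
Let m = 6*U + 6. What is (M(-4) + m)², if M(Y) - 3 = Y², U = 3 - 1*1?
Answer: 1369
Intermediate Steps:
U = 2 (U = 3 - 1 = 2)
m = 18 (m = 6*2 + 6 = 12 + 6 = 18)
M(Y) = 3 + Y²
(M(-4) + m)² = ((3 + (-4)²) + 18)² = ((3 + 16) + 18)² = (19 + 18)² = 37² = 1369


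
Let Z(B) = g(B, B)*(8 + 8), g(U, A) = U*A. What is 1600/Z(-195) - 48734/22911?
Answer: -3525370/1659411 ≈ -2.1245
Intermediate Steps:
g(U, A) = A*U
Z(B) = 16*B**2 (Z(B) = (B*B)*(8 + 8) = B**2*16 = 16*B**2)
1600/Z(-195) - 48734/22911 = 1600/((16*(-195)**2)) - 48734/22911 = 1600/((16*38025)) - 48734*1/22911 = 1600/608400 - 6962/3273 = 1600*(1/608400) - 6962/3273 = 4/1521 - 6962/3273 = -3525370/1659411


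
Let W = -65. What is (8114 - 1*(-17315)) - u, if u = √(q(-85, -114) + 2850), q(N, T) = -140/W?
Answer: 25429 - √482014/13 ≈ 25376.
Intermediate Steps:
q(N, T) = 28/13 (q(N, T) = -140/(-65) = -140*(-1/65) = 28/13)
u = √482014/13 (u = √(28/13 + 2850) = √(37078/13) = √482014/13 ≈ 53.406)
(8114 - 1*(-17315)) - u = (8114 - 1*(-17315)) - √482014/13 = (8114 + 17315) - √482014/13 = 25429 - √482014/13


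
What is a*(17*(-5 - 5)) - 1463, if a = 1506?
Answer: -257483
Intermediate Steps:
a*(17*(-5 - 5)) - 1463 = 1506*(17*(-5 - 5)) - 1463 = 1506*(17*(-10)) - 1463 = 1506*(-170) - 1463 = -256020 - 1463 = -257483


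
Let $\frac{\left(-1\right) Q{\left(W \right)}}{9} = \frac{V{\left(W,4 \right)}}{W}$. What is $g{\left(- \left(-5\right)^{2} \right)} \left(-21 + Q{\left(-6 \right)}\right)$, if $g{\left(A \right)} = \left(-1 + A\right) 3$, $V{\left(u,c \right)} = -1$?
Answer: $1755$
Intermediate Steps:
$g{\left(A \right)} = -3 + 3 A$
$Q{\left(W \right)} = \frac{9}{W}$ ($Q{\left(W \right)} = - 9 \left(- \frac{1}{W}\right) = \frac{9}{W}$)
$g{\left(- \left(-5\right)^{2} \right)} \left(-21 + Q{\left(-6 \right)}\right) = \left(-3 + 3 \left(- \left(-5\right)^{2}\right)\right) \left(-21 + \frac{9}{-6}\right) = \left(-3 + 3 \left(\left(-1\right) 25\right)\right) \left(-21 + 9 \left(- \frac{1}{6}\right)\right) = \left(-3 + 3 \left(-25\right)\right) \left(-21 - \frac{3}{2}\right) = \left(-3 - 75\right) \left(- \frac{45}{2}\right) = \left(-78\right) \left(- \frac{45}{2}\right) = 1755$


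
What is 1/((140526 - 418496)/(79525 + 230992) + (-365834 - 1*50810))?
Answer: -16343/6809227522 ≈ -2.4001e-6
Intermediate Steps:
1/((140526 - 418496)/(79525 + 230992) + (-365834 - 1*50810)) = 1/(-277970/310517 + (-365834 - 50810)) = 1/(-277970*1/310517 - 416644) = 1/(-14630/16343 - 416644) = 1/(-6809227522/16343) = -16343/6809227522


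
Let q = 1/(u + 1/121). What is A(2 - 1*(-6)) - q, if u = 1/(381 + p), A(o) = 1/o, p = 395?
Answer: -750271/7176 ≈ -104.55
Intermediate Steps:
u = 1/776 (u = 1/(381 + 395) = 1/776 ≈ 0.0012887)
q = 93896/897 (q = 1/(1/776 + 1/121) = 1/(897/93896) = 93896/897 ≈ 104.68)
A(2 - 1*(-6)) - q = 1/(2 - 1*(-6)) - 1*93896/897 = 1/(2 + 6) - 93896/897 = 1/8 - 93896/897 = ⅛ - 93896/897 = -750271/7176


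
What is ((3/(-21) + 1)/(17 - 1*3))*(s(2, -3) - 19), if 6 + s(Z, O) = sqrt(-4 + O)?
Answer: -75/49 + 3*I*sqrt(7)/49 ≈ -1.5306 + 0.16198*I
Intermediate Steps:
s(Z, O) = -6 + sqrt(-4 + O)
((3/(-21) + 1)/(17 - 1*3))*(s(2, -3) - 19) = ((3/(-21) + 1)/(17 - 1*3))*((-6 + sqrt(-4 - 3)) - 19) = ((3*(-1/21) + 1)/(17 - 3))*((-6 + sqrt(-7)) - 19) = ((-1/7 + 1)/14)*((-6 + I*sqrt(7)) - 19) = ((6/7)*(1/14))*(-25 + I*sqrt(7)) = 3*(-25 + I*sqrt(7))/49 = -75/49 + 3*I*sqrt(7)/49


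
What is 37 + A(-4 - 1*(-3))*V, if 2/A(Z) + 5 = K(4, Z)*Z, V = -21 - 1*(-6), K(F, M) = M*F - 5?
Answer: 59/2 ≈ 29.500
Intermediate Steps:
K(F, M) = -5 + F*M (K(F, M) = F*M - 5 = -5 + F*M)
V = -15 (V = -21 + 6 = -15)
A(Z) = 2/(-5 + Z*(-5 + 4*Z)) (A(Z) = 2/(-5 + (-5 + 4*Z)*Z) = 2/(-5 + Z*(-5 + 4*Z)))
37 + A(-4 - 1*(-3))*V = 37 + (2/(-5 + (-4 - 1*(-3))*(-5 + 4*(-4 - 1*(-3)))))*(-15) = 37 + (2/(-5 + (-4 + 3)*(-5 + 4*(-4 + 3))))*(-15) = 37 + (2/(-5 - (-5 + 4*(-1))))*(-15) = 37 + (2/(-5 - (-5 - 4)))*(-15) = 37 + (2/(-5 - 1*(-9)))*(-15) = 37 + (2/(-5 + 9))*(-15) = 37 + (2/4)*(-15) = 37 + (2*(¼))*(-15) = 37 + (½)*(-15) = 37 - 15/2 = 59/2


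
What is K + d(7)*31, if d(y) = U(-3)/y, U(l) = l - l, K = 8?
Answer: 8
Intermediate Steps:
U(l) = 0
d(y) = 0 (d(y) = 0/y = 0)
K + d(7)*31 = 8 + 0*31 = 8 + 0 = 8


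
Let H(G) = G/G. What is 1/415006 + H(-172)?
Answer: 415007/415006 ≈ 1.0000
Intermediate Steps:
H(G) = 1
1/415006 + H(-172) = 1/415006 + 1 = 415007/415006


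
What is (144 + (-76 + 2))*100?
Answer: 7000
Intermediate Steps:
(144 + (-76 + 2))*100 = (144 - 74)*100 = 70*100 = 7000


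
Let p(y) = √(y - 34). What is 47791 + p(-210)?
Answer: 47791 + 2*I*√61 ≈ 47791.0 + 15.62*I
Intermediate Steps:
p(y) = √(-34 + y)
47791 + p(-210) = 47791 + √(-34 - 210) = 47791 + √(-244) = 47791 + 2*I*√61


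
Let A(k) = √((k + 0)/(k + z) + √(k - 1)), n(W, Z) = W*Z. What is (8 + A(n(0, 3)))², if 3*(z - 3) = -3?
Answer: (8 + √I)² ≈ 75.314 + 12.314*I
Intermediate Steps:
z = 2 (z = 3 + (⅓)*(-3) = 3 - 1 = 2)
A(k) = √(√(-1 + k) + k/(2 + k)) (A(k) = √((k + 0)/(k + 2) + √(k - 1)) = √(k/(2 + k) + √(-1 + k)) = √(√(-1 + k) + k/(2 + k)))
(8 + A(n(0, 3)))² = (8 + √((0*3 + √(-1 + 0*3)*(2 + 0*3))/(2 + 0*3)))² = (8 + √((0 + √(-1 + 0)*(2 + 0))/(2 + 0)))² = (8 + √((0 + √(-1)*2)/2))² = (8 + √((0 + I*2)/2))² = (8 + √((0 + 2*I)/2))² = (8 + √((2*I)/2))² = (8 + √I)²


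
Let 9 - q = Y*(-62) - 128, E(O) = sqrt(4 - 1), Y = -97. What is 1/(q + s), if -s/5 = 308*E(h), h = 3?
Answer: -1959/9141443 + 1540*sqrt(3)/27424329 ≈ -0.00011704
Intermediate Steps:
E(O) = sqrt(3)
q = -5877 (q = 9 - (-97*(-62) - 128) = 9 - (6014 - 128) = 9 - 1*5886 = 9 - 5886 = -5877)
s = -1540*sqrt(3) ≈ -2667.4
1/(q + s) = 1/(-5877 - 1540*sqrt(3))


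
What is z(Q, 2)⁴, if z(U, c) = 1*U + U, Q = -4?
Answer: 4096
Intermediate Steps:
z(U, c) = 2*U (z(U, c) = U + U = 2*U)
z(Q, 2)⁴ = (2*(-4))⁴ = (-8)⁴ = 4096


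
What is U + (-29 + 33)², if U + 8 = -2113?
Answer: -2105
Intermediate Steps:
U = -2121 (U = -8 - 2113 = -2121)
U + (-29 + 33)² = -2121 + (-29 + 33)² = -2121 + 4² = -2121 + 16 = -2105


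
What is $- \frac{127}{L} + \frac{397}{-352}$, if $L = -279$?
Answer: $- \frac{66059}{98208} \approx -0.67264$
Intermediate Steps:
$- \frac{127}{L} + \frac{397}{-352} = - \frac{127}{-279} + \frac{397}{-352} = \left(-127\right) \left(- \frac{1}{279}\right) + 397 \left(- \frac{1}{352}\right) = \frac{127}{279} - \frac{397}{352} = - \frac{66059}{98208}$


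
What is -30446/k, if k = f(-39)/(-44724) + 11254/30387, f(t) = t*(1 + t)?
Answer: -6896162035308/76381727 ≈ -90286.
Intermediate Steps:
k = 76381727/226504698 (k = -39*(1 - 39)/(-44724) + 11254/30387 = -39*(-38)*(-1/44724) + 11254*(1/30387) = 1482*(-1/44724) + 11254/30387 = -247/7454 + 11254/30387 = 76381727/226504698 ≈ 0.33722)
-30446/k = -30446/76381727/226504698 = -30446*226504698/76381727 = -6896162035308/76381727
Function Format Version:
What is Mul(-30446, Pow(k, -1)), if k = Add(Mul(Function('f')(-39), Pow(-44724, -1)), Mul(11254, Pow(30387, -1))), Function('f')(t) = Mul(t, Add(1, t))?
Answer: Rational(-6896162035308, 76381727) ≈ -90286.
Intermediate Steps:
k = Rational(76381727, 226504698) (k = Add(Mul(Mul(-39, Add(1, -39)), Pow(-44724, -1)), Mul(11254, Pow(30387, -1))) = Add(Mul(Mul(-39, -38), Rational(-1, 44724)), Mul(11254, Rational(1, 30387))) = Add(Mul(1482, Rational(-1, 44724)), Rational(11254, 30387)) = Add(Rational(-247, 7454), Rational(11254, 30387)) = Rational(76381727, 226504698) ≈ 0.33722)
Mul(-30446, Pow(k, -1)) = Mul(-30446, Pow(Rational(76381727, 226504698), -1)) = Mul(-30446, Rational(226504698, 76381727)) = Rational(-6896162035308, 76381727)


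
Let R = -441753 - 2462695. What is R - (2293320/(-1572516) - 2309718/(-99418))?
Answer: -1719978544903193/592183317 ≈ -2.9045e+6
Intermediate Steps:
R = -2904448
R - (2293320/(-1572516) - 2309718/(-99418)) = -2904448 - (2293320/(-1572516) - 2309718/(-99418)) = -2904448 - (2293320*(-1/1572516) - 2309718*(-1/99418)) = -2904448 - (-191110/131043 + 1154859/49709) = -2904448 - 1*12894209177/592183317 = -2904448 - 12894209177/592183317 = -1719978544903193/592183317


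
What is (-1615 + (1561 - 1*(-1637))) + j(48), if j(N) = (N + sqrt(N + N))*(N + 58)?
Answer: 6671 + 424*sqrt(6) ≈ 7709.6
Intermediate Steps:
j(N) = (58 + N)*(N + sqrt(2)*sqrt(N)) (j(N) = (N + sqrt(2*N))*(58 + N) = (N + sqrt(2)*sqrt(N))*(58 + N) = (58 + N)*(N + sqrt(2)*sqrt(N)))
(-1615 + (1561 - 1*(-1637))) + j(48) = (-1615 + (1561 - 1*(-1637))) + (48**2 + 58*48 + sqrt(2)*48**(3/2) + 58*sqrt(2)*sqrt(48)) = (-1615 + (1561 + 1637)) + (2304 + 2784 + sqrt(2)*(192*sqrt(3)) + 58*sqrt(2)*(4*sqrt(3))) = (-1615 + 3198) + (2304 + 2784 + 192*sqrt(6) + 232*sqrt(6)) = 1583 + (5088 + 424*sqrt(6)) = 6671 + 424*sqrt(6)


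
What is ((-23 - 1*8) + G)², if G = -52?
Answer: 6889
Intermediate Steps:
((-23 - 1*8) + G)² = ((-23 - 1*8) - 52)² = ((-23 - 8) - 52)² = (-31 - 52)² = (-83)² = 6889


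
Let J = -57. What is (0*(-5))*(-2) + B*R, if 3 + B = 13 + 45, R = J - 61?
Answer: -6490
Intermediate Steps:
R = -118 (R = -57 - 61 = -118)
B = 55 (B = -3 + (13 + 45) = -3 + 58 = 55)
(0*(-5))*(-2) + B*R = (0*(-5))*(-2) + 55*(-118) = 0*(-2) - 6490 = 0 - 6490 = -6490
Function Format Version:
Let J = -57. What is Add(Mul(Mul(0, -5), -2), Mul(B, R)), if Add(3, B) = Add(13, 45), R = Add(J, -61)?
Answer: -6490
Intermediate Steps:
R = -118 (R = Add(-57, -61) = -118)
B = 55 (B = Add(-3, Add(13, 45)) = Add(-3, 58) = 55)
Add(Mul(Mul(0, -5), -2), Mul(B, R)) = Add(Mul(Mul(0, -5), -2), Mul(55, -118)) = Add(Mul(0, -2), -6490) = Add(0, -6490) = -6490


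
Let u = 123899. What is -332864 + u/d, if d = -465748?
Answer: -155030866171/465748 ≈ -3.3286e+5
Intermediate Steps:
-332864 + u/d = -332864 + 123899/(-465748) = -332864 + 123899*(-1/465748) = -332864 - 123899/465748 = -155030866171/465748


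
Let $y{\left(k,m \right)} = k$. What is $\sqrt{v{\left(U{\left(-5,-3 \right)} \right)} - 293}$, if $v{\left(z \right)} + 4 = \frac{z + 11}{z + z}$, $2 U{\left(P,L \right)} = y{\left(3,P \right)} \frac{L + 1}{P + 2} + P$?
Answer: $\frac{i \sqrt{10806}}{6} \approx 17.325 i$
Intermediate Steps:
$U{\left(P,L \right)} = \frac{P}{2} + \frac{3 \left(1 + L\right)}{2 \left(2 + P\right)}$ ($U{\left(P,L \right)} = \frac{3 \frac{L + 1}{P + 2} + P}{2} = \frac{3 \frac{1 + L}{2 + P} + P}{2} = \frac{\frac{3 \left(1 + L\right)}{2 + P} + P}{2} = \frac{P + \frac{3 \left(1 + L\right)}{2 + P}}{2} = \frac{P}{2} + \frac{3 \left(1 + L\right)}{2 \left(2 + P\right)}$)
$v{\left(z \right)} = -4 + \frac{11 + z}{2 z}$ ($v{\left(z \right)} = -4 + \frac{z + 11}{z + z} = -4 + \frac{11 + z}{2 z}$)
$\sqrt{v{\left(U{\left(-5,-3 \right)} \right)} - 293} = \sqrt{\frac{11 - 7 \frac{3 + \left(-5\right)^{2} + 2 \left(-5\right) + 3 \left(-3\right)}{2 \left(2 - 5\right)}}{2 \frac{3 + \left(-5\right)^{2} + 2 \left(-5\right) + 3 \left(-3\right)}{2 \left(2 - 5\right)}} - 293} = \sqrt{\frac{11 - 7 \frac{3 + 25 - 10 - 9}{2 \left(-3\right)}}{2 \frac{3 + 25 - 10 - 9}{2 \left(-3\right)}} - 293} = \sqrt{\frac{11 - 7 \cdot \frac{1}{2} \left(- \frac{1}{3}\right) 9}{2 \cdot \frac{1}{2} \left(- \frac{1}{3}\right) 9} - 293} = \sqrt{\frac{11 - - \frac{21}{2}}{2 \left(- \frac{3}{2}\right)} - 293} = \sqrt{\frac{1}{2} \left(- \frac{2}{3}\right) \left(11 + \frac{21}{2}\right) - 293} = \sqrt{\frac{1}{2} \left(- \frac{2}{3}\right) \frac{43}{2} - 293} = \sqrt{- \frac{43}{6} - 293} = \sqrt{- \frac{1801}{6}} = \frac{i \sqrt{10806}}{6}$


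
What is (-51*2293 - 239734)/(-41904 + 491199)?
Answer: -356677/449295 ≈ -0.79386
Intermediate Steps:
(-51*2293 - 239734)/(-41904 + 491199) = (-116943 - 239734)/449295 = -356677*1/449295 = -356677/449295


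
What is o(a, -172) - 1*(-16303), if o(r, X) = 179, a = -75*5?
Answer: 16482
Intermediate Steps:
a = -375
o(a, -172) - 1*(-16303) = 179 - 1*(-16303) = 179 + 16303 = 16482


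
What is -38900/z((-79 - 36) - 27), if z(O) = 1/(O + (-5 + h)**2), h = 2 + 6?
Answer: 5173700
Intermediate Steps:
h = 8
z(O) = 1/(9 + O) (z(O) = 1/(O + (-5 + 8)**2) = 1/(O + 3**2) = 1/(O + 9) = 1/(9 + O))
-38900/z((-79 - 36) - 27) = -(-700200 + 38900*(-79 - 36)) = -38900/(1/(9 + (-115 - 27))) = -38900/(1/(9 - 142)) = -38900/(1/(-133)) = -38900/(-1/133) = -38900*(-133) = 5173700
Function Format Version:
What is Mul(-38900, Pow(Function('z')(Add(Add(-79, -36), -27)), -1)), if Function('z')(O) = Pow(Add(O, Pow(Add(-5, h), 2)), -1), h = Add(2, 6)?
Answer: 5173700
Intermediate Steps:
h = 8
Function('z')(O) = Pow(Add(9, O), -1) (Function('z')(O) = Pow(Add(O, Pow(Add(-5, 8), 2)), -1) = Pow(Add(O, Pow(3, 2)), -1) = Pow(Add(O, 9), -1) = Pow(Add(9, O), -1))
Mul(-38900, Pow(Function('z')(Add(Add(-79, -36), -27)), -1)) = Mul(-38900, Pow(Pow(Add(9, Add(Add(-79, -36), -27)), -1), -1)) = Mul(-38900, Pow(Pow(Add(9, Add(-115, -27)), -1), -1)) = Mul(-38900, Pow(Pow(Add(9, -142), -1), -1)) = Mul(-38900, Pow(Pow(-133, -1), -1)) = Mul(-38900, Pow(Rational(-1, 133), -1)) = Mul(-38900, -133) = 5173700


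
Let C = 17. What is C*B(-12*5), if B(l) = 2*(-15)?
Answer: -510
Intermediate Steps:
B(l) = -30
C*B(-12*5) = 17*(-30) = -510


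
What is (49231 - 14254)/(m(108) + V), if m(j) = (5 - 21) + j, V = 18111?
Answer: 34977/18203 ≈ 1.9215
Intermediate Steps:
m(j) = -16 + j
(49231 - 14254)/(m(108) + V) = (49231 - 14254)/((-16 + 108) + 18111) = 34977/(92 + 18111) = 34977/18203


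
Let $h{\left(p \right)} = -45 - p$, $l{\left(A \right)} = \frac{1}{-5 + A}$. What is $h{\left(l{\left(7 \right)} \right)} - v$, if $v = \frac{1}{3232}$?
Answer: $- \frac{147057}{3232} \approx -45.5$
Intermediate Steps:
$v = \frac{1}{3232} \approx 0.00030941$
$h{\left(l{\left(7 \right)} \right)} - v = \left(-45 - \frac{1}{-5 + 7}\right) - \frac{1}{3232} = \left(-45 - \frac{1}{2}\right) - \frac{1}{3232} = - \frac{91}{2} - \frac{1}{3232} = - \frac{147057}{3232}$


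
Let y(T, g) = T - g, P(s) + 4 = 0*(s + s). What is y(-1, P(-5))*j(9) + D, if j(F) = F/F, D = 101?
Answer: 104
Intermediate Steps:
P(s) = -4 (P(s) = -4 + 0*(s + s) = -4 + 0*(2*s) = -4 + 0 = -4)
j(F) = 1
y(-1, P(-5))*j(9) + D = (-1 - 1*(-4))*1 + 101 = (-1 + 4)*1 + 101 = 3*1 + 101 = 3 + 101 = 104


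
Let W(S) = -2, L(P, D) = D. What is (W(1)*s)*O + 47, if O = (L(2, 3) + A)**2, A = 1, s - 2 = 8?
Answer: -273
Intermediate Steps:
s = 10 (s = 2 + 8 = 10)
O = 16 (O = (3 + 1)**2 = 4**2 = 16)
(W(1)*s)*O + 47 = -2*10*16 + 47 = -20*16 + 47 = -320 + 47 = -273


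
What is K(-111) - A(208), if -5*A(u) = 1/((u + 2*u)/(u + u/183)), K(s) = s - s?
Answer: 184/2745 ≈ 0.067031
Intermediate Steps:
K(s) = 0
A(u) = -184/2745 (A(u) = -(u + u/183)/(u + 2*u)/5 = -(u + u*(1/183))/(3*u)/5 = -(u + u/183)/(3*u)/5 = -1/(5*((3*u)/((184*u/183)))) = -1/(5*((3*u)*(183/(184*u)))) = -1/(5*549/184) = -1/5*184/549 = -184/2745)
K(-111) - A(208) = 0 - 1*(-184/2745) = 0 + 184/2745 = 184/2745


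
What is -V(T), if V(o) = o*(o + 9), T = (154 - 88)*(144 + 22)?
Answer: -120132540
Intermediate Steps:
T = 10956 (T = 66*166 = 10956)
V(o) = o*(9 + o)
-V(T) = -10956*(9 + 10956) = -10956*10965 = -1*120132540 = -120132540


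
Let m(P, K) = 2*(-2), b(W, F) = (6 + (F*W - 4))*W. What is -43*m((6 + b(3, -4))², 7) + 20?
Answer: 192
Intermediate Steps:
b(W, F) = W*(2 + F*W) (b(W, F) = (6 + (-4 + F*W))*W = (2 + F*W)*W = W*(2 + F*W))
m(P, K) = -4
-43*m((6 + b(3, -4))², 7) + 20 = -43*(-4) + 20 = 172 + 20 = 192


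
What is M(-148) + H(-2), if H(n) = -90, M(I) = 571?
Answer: 481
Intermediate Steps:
M(-148) + H(-2) = 571 - 90 = 481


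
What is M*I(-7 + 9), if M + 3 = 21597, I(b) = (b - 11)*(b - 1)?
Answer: -194346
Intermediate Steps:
I(b) = (-1 + b)*(-11 + b) (I(b) = (-11 + b)*(-1 + b) = (-1 + b)*(-11 + b))
M = 21594 (M = -3 + 21597 = 21594)
M*I(-7 + 9) = 21594*(11 + (-7 + 9)² - 12*(-7 + 9)) = 21594*(11 + 2² - 12*2) = 21594*(11 + 4 - 24) = 21594*(-9) = -194346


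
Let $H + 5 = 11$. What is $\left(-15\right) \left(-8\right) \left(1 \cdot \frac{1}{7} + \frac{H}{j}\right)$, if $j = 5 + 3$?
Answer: $\frac{750}{7} \approx 107.14$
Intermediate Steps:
$j = 8$
$H = 6$ ($H = -5 + 11 = 6$)
$\left(-15\right) \left(-8\right) \left(1 \cdot \frac{1}{7} + \frac{H}{j}\right) = \left(-15\right) \left(-8\right) \left(1 \cdot \frac{1}{7} + \frac{6}{8}\right) = 120 \left(1 \cdot \frac{1}{7} + 6 \cdot \frac{1}{8}\right) = 120 \left(\frac{1}{7} + \frac{3}{4}\right) = 120 \cdot \frac{25}{28} = \frac{750}{7}$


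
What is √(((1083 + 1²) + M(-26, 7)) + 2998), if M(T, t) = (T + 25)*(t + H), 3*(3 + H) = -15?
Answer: √4083 ≈ 63.898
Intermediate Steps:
H = -8 (H = -3 + (⅓)*(-15) = -3 - 5 = -8)
M(T, t) = (-8 + t)*(25 + T) (M(T, t) = (T + 25)*(t - 8) = (25 + T)*(-8 + t) = (-8 + t)*(25 + T))
√(((1083 + 1²) + M(-26, 7)) + 2998) = √(((1083 + 1²) + (-200 - 8*(-26) + 25*7 - 26*7)) + 2998) = √(((1083 + 1) + (-200 + 208 + 175 - 182)) + 2998) = √((1084 + 1) + 2998) = √(1085 + 2998) = √4083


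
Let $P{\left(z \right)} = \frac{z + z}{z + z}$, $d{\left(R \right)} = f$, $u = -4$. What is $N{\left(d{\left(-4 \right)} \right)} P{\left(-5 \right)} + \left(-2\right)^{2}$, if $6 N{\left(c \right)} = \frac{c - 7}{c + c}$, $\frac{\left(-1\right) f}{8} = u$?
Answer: $\frac{1561}{384} \approx 4.0651$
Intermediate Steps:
$f = 32$ ($f = \left(-8\right) \left(-4\right) = 32$)
$d{\left(R \right)} = 32$
$N{\left(c \right)} = \frac{-7 + c}{12 c}$ ($N{\left(c \right)} = \frac{\left(c - 7\right) \frac{1}{c + c}}{6} = \frac{\left(-7 + c\right) \frac{1}{2 c}}{6} = \frac{\frac{1}{2} \frac{1}{c} \left(-7 + c\right)}{6} = \frac{-7 + c}{12 c}$)
$P{\left(z \right)} = 1$ ($P{\left(z \right)} = \frac{2 z}{2 z} = 2 z \frac{1}{2 z} = 1$)
$N{\left(d{\left(-4 \right)} \right)} P{\left(-5 \right)} + \left(-2\right)^{2} = \frac{-7 + 32}{12 \cdot 32} \cdot 1 + \left(-2\right)^{2} = \frac{1}{12} \cdot \frac{1}{32} \cdot 25 \cdot 1 + 4 = \frac{25}{384} \cdot 1 + 4 = \frac{25}{384} + 4 = \frac{1561}{384}$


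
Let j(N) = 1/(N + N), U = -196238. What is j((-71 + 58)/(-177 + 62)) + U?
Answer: -5102073/26 ≈ -1.9623e+5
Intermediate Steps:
j(N) = 1/(2*N)
j((-71 + 58)/(-177 + 62)) + U = 1/(2*(((-71 + 58)/(-177 + 62)))) - 196238 = 1/(2*((-13/(-115)))) - 196238 = 1/(2*((-13*(-1/115)))) - 196238 = 1/(2*(13/115)) - 196238 = (1/2)*(115/13) - 196238 = 115/26 - 196238 = -5102073/26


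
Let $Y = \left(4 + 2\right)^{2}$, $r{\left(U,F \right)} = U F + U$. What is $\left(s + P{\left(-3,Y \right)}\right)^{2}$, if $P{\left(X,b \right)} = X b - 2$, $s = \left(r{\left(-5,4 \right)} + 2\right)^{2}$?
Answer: $175561$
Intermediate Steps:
$r{\left(U,F \right)} = U + F U$ ($r{\left(U,F \right)} = F U + U = U + F U$)
$Y = 36$ ($Y = 6^{2} = 36$)
$s = 529$ ($s = \left(- 5 \left(1 + 4\right) + 2\right)^{2} = \left(\left(-5\right) 5 + 2\right)^{2} = \left(-25 + 2\right)^{2} = \left(-23\right)^{2} = 529$)
$P{\left(X,b \right)} = -2 + X b$
$\left(s + P{\left(-3,Y \right)}\right)^{2} = \left(529 - 110\right)^{2} = 419^{2} = 175561$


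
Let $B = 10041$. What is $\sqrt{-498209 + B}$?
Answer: $2 i \sqrt{122042} \approx 698.69 i$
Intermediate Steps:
$\sqrt{-498209 + B} = \sqrt{-498209 + 10041} = \sqrt{-488168} = 2 i \sqrt{122042}$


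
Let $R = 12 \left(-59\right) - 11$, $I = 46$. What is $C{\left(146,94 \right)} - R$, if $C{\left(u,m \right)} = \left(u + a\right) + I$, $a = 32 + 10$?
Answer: $953$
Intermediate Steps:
$a = 42$
$C{\left(u,m \right)} = 88 + u$ ($C{\left(u,m \right)} = \left(u + 42\right) + 46 = \left(42 + u\right) + 46 = 88 + u$)
$R = -719$ ($R = -708 - 11 = -719$)
$C{\left(146,94 \right)} - R = \left(88 + 146\right) - -719 = 234 + 719 = 953$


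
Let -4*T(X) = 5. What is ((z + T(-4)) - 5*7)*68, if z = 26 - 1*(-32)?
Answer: 1479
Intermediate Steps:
T(X) = -5/4 (T(X) = -¼*5 = -5/4)
z = 58 (z = 26 + 32 = 58)
((z + T(-4)) - 5*7)*68 = ((58 - 5/4) - 5*7)*68 = (227/4 - 35)*68 = (87/4)*68 = 1479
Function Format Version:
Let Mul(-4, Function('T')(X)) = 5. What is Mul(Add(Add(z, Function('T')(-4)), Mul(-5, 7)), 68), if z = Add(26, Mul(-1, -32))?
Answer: 1479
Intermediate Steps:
Function('T')(X) = Rational(-5, 4) (Function('T')(X) = Mul(Rational(-1, 4), 5) = Rational(-5, 4))
z = 58 (z = Add(26, 32) = 58)
Mul(Add(Add(z, Function('T')(-4)), Mul(-5, 7)), 68) = Mul(Add(Add(58, Rational(-5, 4)), Mul(-5, 7)), 68) = Mul(Add(Rational(227, 4), -35), 68) = Mul(Rational(87, 4), 68) = 1479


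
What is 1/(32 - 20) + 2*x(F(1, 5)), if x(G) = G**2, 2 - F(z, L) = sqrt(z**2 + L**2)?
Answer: 721/12 - 8*sqrt(26) ≈ 19.291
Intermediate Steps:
F(z, L) = 2 - sqrt(L**2 + z**2) (F(z, L) = 2 - sqrt(z**2 + L**2) = 2 - sqrt(L**2 + z**2))
1/(32 - 20) + 2*x(F(1, 5)) = 1/(32 - 20) + 2*(2 - sqrt(5**2 + 1**2))**2 = 1/12 + 2*(2 - sqrt(25 + 1))**2 = 1/12 + 2*(2 - sqrt(26))**2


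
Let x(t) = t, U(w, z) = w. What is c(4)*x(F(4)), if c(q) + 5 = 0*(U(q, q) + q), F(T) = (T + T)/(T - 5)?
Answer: 40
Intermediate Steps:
F(T) = 2*T/(-5 + T) (F(T) = (2*T)/(-5 + T) = 2*T/(-5 + T))
c(q) = -5 (c(q) = -5 + 0*(q + q) = -5 + 0*(2*q) = -5 + 0 = -5)
c(4)*x(F(4)) = -10*4/(-5 + 4) = -10*4/(-1) = -10*4*(-1) = -5*(-8) = 40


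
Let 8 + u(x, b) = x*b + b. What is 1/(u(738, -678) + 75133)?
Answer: -1/425917 ≈ -2.3479e-6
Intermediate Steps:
u(x, b) = -8 + b + b*x (u(x, b) = -8 + (x*b + b) = -8 + (b*x + b) = -8 + (b + b*x) = -8 + b + b*x)
1/(u(738, -678) + 75133) = 1/((-8 - 678 - 678*738) + 75133) = 1/((-8 - 678 - 500364) + 75133) = 1/(-501050 + 75133) = 1/(-425917) = -1/425917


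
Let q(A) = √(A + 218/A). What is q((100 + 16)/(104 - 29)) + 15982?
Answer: 15982 + √107854422/870 ≈ 15994.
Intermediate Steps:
q((100 + 16)/(104 - 29)) + 15982 = √((100 + 16)/(104 - 29) + 218/(((100 + 16)/(104 - 29)))) + 15982 = √(116/75 + 218/((116/75))) + 15982 = √(116*(1/75) + 218/((116*(1/75)))) + 15982 = √(116/75 + 218/(116/75)) + 15982 = √(116/75 + 218*(75/116)) + 15982 = √(116/75 + 8175/58) + 15982 = √(619853/4350) + 15982 = √107854422/870 + 15982 = 15982 + √107854422/870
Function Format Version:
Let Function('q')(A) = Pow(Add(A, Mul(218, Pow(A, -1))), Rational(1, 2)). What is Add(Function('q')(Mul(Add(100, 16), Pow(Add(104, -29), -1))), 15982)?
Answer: Add(15982, Mul(Rational(1, 870), Pow(107854422, Rational(1, 2)))) ≈ 15994.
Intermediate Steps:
Add(Function('q')(Mul(Add(100, 16), Pow(Add(104, -29), -1))), 15982) = Add(Pow(Add(Mul(Add(100, 16), Pow(Add(104, -29), -1)), Mul(218, Pow(Mul(Add(100, 16), Pow(Add(104, -29), -1)), -1))), Rational(1, 2)), 15982) = Add(Pow(Add(Mul(116, Pow(75, -1)), Mul(218, Pow(Mul(116, Pow(75, -1)), -1))), Rational(1, 2)), 15982) = Add(Pow(Add(Mul(116, Rational(1, 75)), Mul(218, Pow(Mul(116, Rational(1, 75)), -1))), Rational(1, 2)), 15982) = Add(Pow(Add(Rational(116, 75), Mul(218, Pow(Rational(116, 75), -1))), Rational(1, 2)), 15982) = Add(Pow(Add(Rational(116, 75), Mul(218, Rational(75, 116))), Rational(1, 2)), 15982) = Add(Pow(Add(Rational(116, 75), Rational(8175, 58)), Rational(1, 2)), 15982) = Add(Pow(Rational(619853, 4350), Rational(1, 2)), 15982) = Add(Mul(Rational(1, 870), Pow(107854422, Rational(1, 2))), 15982) = Add(15982, Mul(Rational(1, 870), Pow(107854422, Rational(1, 2))))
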